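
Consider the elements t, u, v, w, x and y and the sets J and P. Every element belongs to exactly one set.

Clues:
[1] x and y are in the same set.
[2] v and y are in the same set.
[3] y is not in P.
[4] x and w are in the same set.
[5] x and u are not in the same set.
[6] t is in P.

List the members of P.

P = {t, u}

From (3): y ∉ P.
From (6): t ∈ P.
(1): x matches y: x ∉ P.
(2): v matches y: v ∉ P.
(4): w matches x: w ∉ P.
Only one set left: v ∈ J.
Only one set left: w ∈ J.
Only one set left: x ∈ J.
Only one set left: y ∈ J.
(5): u ∉ J.
Only one set left: u ∈ P.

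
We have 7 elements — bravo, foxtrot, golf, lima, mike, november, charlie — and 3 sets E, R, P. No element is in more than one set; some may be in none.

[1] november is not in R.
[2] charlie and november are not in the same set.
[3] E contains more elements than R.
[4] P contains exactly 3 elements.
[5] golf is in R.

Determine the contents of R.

R = {golf}

From (1): november ∉ R.
From (5): golf ∈ R.
Suppose bravo ∈ R: no assignment then satisfies all the clues, so bravo ∉ R.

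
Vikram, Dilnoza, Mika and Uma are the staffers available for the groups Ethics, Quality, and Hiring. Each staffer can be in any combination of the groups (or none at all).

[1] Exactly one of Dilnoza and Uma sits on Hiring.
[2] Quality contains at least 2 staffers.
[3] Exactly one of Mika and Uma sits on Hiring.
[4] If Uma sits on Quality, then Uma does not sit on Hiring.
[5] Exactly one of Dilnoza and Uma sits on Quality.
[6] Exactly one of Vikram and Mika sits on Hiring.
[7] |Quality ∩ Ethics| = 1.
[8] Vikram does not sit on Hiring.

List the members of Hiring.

From (8): Vikram ∉ Hiring.
(6) (exactly one): Mika ∈ Hiring.
(3) (exactly one): Uma ∉ Hiring.
(1) (exactly one): Dilnoza ∈ Hiring.

Hiring = {Dilnoza, Mika}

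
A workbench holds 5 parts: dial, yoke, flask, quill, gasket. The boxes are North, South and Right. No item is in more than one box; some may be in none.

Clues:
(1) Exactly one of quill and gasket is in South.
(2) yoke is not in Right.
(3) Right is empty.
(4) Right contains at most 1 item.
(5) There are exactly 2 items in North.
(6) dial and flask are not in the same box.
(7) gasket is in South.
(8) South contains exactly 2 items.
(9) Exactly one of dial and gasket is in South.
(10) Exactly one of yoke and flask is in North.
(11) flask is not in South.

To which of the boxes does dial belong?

dial: none

From (2): yoke ∉ Right.
From (7): gasket ∈ South.
From (11): flask ∉ South.
(1) (exactly one): quill ∉ South.
(3): Right already has 0, so the rest are out.
(9) (exactly one): dial ∉ South.
(8): only 2 candidates remain for South, so all are in.
(10) (exactly one): flask ∈ North.
(6): dial ∉ North.
(5): only 2 candidates remain for North, so all are in.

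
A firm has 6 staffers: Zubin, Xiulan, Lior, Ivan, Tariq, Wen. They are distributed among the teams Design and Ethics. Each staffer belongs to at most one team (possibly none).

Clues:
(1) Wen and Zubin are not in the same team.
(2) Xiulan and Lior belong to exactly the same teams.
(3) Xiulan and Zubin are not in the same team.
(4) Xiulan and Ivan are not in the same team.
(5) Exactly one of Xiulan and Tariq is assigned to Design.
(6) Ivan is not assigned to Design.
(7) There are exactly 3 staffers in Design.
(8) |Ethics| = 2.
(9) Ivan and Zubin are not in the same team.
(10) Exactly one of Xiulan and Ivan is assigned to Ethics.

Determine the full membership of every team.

Design = {Lior, Wen, Xiulan}; Ethics = {Ivan, Tariq}

From (6): Ivan ∉ Design.
Suppose Zubin ∈ Design: no assignment then satisfies all the clues, so Zubin ∉ Design.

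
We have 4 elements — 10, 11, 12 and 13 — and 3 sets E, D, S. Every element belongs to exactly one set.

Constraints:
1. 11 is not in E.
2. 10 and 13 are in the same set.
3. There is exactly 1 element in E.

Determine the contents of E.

E = {12}

From (1): 11 ∉ E.
Suppose 10 ∈ E: no assignment then satisfies all the clues, so 10 ∉ E.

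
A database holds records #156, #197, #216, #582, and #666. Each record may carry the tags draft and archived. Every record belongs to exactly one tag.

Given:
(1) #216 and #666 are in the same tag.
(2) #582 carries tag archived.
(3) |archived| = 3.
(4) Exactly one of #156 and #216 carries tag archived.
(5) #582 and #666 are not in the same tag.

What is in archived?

archived = {#156, #197, #582}

From (2): #582 ∈ archived.
(5): #666 ∉ archived.
Only one tag left: #666 ∈ draft.
(1): #216 matches #666: #216 ∈ draft.
(3): only 3 candidates remain for archived, so all are in.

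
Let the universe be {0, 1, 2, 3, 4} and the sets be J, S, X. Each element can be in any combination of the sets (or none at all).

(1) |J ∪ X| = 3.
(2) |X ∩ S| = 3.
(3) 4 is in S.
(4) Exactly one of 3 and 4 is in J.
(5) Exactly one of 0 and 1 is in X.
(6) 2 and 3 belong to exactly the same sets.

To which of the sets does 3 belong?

3: J, S, X

From (3): 4 ∈ S.
Suppose 3 ∉ J: no assignment then satisfies all the clues, so 3 ∈ J.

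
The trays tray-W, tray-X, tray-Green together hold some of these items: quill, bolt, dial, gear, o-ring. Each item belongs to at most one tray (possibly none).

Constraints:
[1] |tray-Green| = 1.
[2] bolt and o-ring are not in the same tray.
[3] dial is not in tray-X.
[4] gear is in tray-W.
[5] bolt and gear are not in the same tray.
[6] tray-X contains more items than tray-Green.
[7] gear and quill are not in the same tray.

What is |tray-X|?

2

From (3): dial ∉ tray-X.
From (4): gear ∈ tray-W.
(5): bolt ∉ tray-W.
(7): quill ∉ tray-W.
Suppose quill ∉ tray-X: no assignment then satisfies all the clues, so quill ∈ tray-X.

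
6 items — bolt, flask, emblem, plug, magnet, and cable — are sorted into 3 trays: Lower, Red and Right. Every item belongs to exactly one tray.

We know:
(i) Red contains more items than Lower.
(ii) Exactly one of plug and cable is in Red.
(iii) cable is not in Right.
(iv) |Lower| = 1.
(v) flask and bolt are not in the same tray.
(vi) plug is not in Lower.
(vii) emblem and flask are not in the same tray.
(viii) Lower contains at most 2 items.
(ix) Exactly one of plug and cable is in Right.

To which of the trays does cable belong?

From (iii): cable ∉ Right.
From (vi): plug ∉ Lower.
(ix) (exactly one): plug ∈ Right.
(ii) (exactly one): cable ∈ Red.

cable: Red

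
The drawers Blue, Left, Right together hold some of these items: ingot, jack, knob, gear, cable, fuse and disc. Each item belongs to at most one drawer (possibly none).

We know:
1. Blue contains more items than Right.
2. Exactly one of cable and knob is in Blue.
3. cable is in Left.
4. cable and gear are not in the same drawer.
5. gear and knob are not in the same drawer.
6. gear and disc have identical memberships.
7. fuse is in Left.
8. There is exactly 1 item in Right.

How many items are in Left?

2

From (3): cable ∈ Left.
From (7): fuse ∈ Left.
(2) (exactly one): knob ∈ Blue.
(4): gear ∉ Left.
(5): gear ∉ Blue.
(6): disc matches gear: disc ∉ Blue.
(6): disc matches gear: disc ∉ Left.
Suppose ingot ∈ Left: no assignment then satisfies all the clues, so ingot ∉ Left.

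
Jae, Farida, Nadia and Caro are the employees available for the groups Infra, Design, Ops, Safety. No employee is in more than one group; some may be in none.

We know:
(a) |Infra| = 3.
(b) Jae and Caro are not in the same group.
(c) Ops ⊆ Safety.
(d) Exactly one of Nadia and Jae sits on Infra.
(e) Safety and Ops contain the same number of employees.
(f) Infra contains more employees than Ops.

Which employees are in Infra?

Infra = {Caro, Farida, Nadia}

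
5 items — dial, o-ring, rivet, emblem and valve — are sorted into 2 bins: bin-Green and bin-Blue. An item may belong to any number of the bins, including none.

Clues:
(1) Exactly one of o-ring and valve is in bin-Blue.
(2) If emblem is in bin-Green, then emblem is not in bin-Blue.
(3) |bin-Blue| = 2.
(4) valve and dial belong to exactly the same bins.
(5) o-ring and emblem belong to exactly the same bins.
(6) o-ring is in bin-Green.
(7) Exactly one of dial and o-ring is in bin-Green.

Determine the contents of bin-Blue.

bin-Blue = {dial, valve}

From (6): o-ring ∈ bin-Green.
(5): emblem matches o-ring: emblem ∈ bin-Green.
(7) (exactly one): dial ∉ bin-Green.
(2): emblem ∉ bin-Blue.
(4): valve matches dial: valve ∉ bin-Green.
(5): o-ring matches emblem: o-ring ∉ bin-Blue.
(1) (exactly one): valve ∈ bin-Blue.
(4): dial matches valve: dial ∈ bin-Blue.
(3): bin-Blue already has 2, so the rest are out.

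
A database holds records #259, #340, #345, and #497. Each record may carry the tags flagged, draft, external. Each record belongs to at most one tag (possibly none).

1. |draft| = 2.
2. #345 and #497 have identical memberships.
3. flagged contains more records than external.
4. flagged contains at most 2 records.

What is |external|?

0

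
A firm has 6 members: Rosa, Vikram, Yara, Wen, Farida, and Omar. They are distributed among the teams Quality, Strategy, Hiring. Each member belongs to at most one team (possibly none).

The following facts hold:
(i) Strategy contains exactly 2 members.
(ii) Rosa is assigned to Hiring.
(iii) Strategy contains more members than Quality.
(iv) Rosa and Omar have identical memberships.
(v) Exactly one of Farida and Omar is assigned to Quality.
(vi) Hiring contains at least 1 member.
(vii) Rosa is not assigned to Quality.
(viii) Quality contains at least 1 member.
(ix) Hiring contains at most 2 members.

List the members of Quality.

Quality = {Farida}

From (ii): Rosa ∈ Hiring.
(iv): Omar matches Rosa: Omar ∉ Quality.
(iv): Omar matches Rosa: Omar ∉ Strategy.
(iv): Omar matches Rosa: Omar ∈ Hiring.
(v) (exactly one): Farida ∈ Quality.
(ix): Hiring already has 2, so the rest are out.
Suppose Vikram ∈ Quality: no assignment then satisfies all the clues, so Vikram ∉ Quality.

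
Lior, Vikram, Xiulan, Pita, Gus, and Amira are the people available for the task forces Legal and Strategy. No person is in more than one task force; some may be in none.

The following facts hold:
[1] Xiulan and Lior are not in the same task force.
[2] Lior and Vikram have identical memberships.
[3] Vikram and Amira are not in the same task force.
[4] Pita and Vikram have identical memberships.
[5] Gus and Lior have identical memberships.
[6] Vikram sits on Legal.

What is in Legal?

Legal = {Gus, Lior, Pita, Vikram}

From (6): Vikram ∈ Legal.
(2): Lior matches Vikram: Lior ∈ Legal.
(3): Amira ∉ Legal.
(4): Pita matches Vikram: Pita ∈ Legal.
(5): Gus matches Lior: Gus ∈ Legal.
(1): Xiulan ∉ Legal.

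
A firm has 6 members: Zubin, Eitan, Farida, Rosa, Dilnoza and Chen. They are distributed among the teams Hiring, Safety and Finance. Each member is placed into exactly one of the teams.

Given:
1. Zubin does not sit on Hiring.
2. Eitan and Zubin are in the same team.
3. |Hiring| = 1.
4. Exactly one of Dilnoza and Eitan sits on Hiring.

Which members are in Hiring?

From (1): Zubin ∉ Hiring.
(2): Eitan matches Zubin: Eitan ∉ Hiring.
(4) (exactly one): Dilnoza ∈ Hiring.
(3): Hiring already has 1, so the rest are out.

Hiring = {Dilnoza}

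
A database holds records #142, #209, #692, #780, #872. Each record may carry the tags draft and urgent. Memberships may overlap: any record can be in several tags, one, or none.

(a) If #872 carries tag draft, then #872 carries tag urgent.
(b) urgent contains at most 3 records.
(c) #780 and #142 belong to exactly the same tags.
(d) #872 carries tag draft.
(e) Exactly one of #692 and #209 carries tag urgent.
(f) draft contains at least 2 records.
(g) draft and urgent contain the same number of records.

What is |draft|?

2

From (d): #872 ∈ draft.
(a): #872 ∈ urgent.
Suppose #142 ∈ draft: no assignment then satisfies all the clues, so #142 ∉ draft.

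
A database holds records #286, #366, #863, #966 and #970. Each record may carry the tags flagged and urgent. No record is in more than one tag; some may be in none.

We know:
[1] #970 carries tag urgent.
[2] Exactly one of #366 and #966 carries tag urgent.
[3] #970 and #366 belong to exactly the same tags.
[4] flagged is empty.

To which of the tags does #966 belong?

From (1): #970 ∈ urgent.
(3): #366 matches #970: #366 ∉ flagged.
(3): #366 matches #970: #366 ∈ urgent.
(4): flagged already has 0, so the rest are out.
(2) (exactly one): #966 ∉ urgent.

#966: none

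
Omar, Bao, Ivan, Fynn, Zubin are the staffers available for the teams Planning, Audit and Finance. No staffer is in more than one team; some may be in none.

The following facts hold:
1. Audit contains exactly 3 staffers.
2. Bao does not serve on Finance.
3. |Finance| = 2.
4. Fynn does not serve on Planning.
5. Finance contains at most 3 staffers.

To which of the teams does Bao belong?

Bao: Audit

From (2): Bao ∉ Finance.
From (4): Fynn ∉ Planning.
Suppose Bao ∈ Planning: no assignment then satisfies all the clues, so Bao ∉ Planning.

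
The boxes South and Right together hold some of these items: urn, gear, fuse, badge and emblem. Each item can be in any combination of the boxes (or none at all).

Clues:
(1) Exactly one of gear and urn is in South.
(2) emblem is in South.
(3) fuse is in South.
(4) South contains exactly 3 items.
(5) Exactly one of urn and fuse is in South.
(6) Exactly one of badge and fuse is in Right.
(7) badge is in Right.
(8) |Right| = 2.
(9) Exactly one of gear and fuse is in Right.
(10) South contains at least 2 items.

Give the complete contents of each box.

South = {emblem, fuse, gear}; Right = {badge, gear}

From (2): emblem ∈ South.
From (3): fuse ∈ South.
From (7): badge ∈ Right.
(5) (exactly one): urn ∉ South.
(6) (exactly one): fuse ∉ Right.
(9) (exactly one): gear ∈ Right.
(1) (exactly one): gear ∈ South.
(4): South already has 3, so the rest are out.
(8): Right already has 2, so the rest are out.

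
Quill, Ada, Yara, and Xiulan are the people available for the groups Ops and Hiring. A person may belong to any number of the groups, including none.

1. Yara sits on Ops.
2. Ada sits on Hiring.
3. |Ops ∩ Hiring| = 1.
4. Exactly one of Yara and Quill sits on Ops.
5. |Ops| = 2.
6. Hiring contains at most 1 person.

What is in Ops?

Ops = {Ada, Yara}

From (1): Yara ∈ Ops.
From (2): Ada ∈ Hiring.
(4) (exactly one): Quill ∉ Ops.
(6): Hiring already has 1, so the rest are out.
Suppose Ada ∉ Ops: no assignment then satisfies all the clues, so Ada ∈ Ops.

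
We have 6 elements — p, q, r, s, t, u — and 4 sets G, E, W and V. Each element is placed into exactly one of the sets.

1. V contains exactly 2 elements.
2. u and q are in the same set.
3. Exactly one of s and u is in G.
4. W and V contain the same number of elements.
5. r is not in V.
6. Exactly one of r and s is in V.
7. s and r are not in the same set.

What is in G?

From (5): r ∉ V.
(6) (exactly one): s ∈ V.
(3) (exactly one): u ∈ G.
(2): q matches u: q ∈ G.
Suppose p ∈ G: no assignment then satisfies all the clues, so p ∉ G.

G = {q, u}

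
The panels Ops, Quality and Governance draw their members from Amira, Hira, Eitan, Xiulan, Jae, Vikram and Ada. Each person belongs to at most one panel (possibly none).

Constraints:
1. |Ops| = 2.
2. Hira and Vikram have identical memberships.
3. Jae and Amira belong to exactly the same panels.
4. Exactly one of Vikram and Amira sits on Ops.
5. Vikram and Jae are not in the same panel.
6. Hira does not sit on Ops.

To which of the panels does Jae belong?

From (6): Hira ∉ Ops.
(2): Vikram matches Hira: Vikram ∉ Ops.
(4) (exactly one): Amira ∈ Ops.
(3): Jae matches Amira: Jae ∈ Ops.
(1): Ops already has 2, so the rest are out.

Jae: Ops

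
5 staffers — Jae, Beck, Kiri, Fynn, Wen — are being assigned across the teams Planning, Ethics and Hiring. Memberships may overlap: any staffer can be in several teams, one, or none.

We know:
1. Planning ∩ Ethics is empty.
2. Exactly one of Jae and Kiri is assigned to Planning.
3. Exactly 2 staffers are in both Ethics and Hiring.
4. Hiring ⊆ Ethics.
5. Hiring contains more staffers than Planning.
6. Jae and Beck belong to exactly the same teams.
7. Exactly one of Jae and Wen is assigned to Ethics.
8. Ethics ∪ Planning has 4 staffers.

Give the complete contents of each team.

Planning = {Kiri}; Ethics = {Beck, Fynn, Jae}; Hiring = {Beck, Jae}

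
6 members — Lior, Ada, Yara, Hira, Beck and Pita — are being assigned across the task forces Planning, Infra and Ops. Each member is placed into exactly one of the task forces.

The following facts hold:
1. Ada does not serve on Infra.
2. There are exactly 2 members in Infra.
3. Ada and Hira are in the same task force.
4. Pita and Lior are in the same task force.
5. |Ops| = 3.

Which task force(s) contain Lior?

Lior: Infra

From (1): Ada ∉ Infra.
(3): Hira matches Ada: Hira ∉ Infra.
Suppose Lior ∈ Planning: no assignment then satisfies all the clues, so Lior ∉ Planning.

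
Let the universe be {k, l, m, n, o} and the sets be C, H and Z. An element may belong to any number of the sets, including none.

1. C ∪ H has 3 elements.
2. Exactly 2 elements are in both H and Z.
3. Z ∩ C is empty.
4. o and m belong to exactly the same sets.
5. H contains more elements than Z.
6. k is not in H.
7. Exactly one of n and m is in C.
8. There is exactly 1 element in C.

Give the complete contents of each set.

C = {n}; H = {m, n, o}; Z = {m, o}

From (6): k ∉ H.
Suppose k ∈ C: no assignment then satisfies all the clues, so k ∉ C.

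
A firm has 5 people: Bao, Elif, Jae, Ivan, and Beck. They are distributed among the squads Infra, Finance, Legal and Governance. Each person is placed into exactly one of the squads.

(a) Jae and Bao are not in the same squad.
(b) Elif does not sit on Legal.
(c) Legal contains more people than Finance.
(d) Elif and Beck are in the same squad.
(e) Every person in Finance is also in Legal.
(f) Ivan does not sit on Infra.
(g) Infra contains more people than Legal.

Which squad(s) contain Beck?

Beck: Infra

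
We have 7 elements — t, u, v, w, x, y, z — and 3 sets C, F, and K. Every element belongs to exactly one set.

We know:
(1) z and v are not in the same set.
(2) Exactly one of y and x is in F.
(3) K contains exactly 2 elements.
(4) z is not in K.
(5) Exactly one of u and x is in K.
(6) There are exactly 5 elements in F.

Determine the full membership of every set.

C = {}; F = {t, u, w, y, z}; K = {v, x}

From (4): z ∉ K.
Suppose t ∈ C: no assignment then satisfies all the clues, so t ∉ C.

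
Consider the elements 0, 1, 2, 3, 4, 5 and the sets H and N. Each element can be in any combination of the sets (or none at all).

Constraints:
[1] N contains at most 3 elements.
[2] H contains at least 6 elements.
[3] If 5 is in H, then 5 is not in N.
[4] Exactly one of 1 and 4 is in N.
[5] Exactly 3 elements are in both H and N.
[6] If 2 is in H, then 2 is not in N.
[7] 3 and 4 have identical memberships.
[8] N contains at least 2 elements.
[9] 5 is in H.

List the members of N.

From (9): 5 ∈ H.
(2): only 6 candidates remain for H, so all are in.
(3): 5 ∉ N.
(6): 2 ∉ N.
Suppose 0 ∉ N: no assignment then satisfies all the clues, so 0 ∈ N.

N = {0, 3, 4}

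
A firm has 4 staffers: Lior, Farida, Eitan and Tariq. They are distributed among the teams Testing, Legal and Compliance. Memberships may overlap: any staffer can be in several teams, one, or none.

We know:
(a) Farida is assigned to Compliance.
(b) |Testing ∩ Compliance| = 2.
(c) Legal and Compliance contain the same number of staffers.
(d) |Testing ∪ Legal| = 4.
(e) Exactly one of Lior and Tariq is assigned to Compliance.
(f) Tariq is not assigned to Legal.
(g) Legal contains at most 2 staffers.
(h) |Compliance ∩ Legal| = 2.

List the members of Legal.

Legal = {Farida, Lior}

From (a): Farida ∈ Compliance.
From (f): Tariq ∉ Legal.
Suppose Lior ∉ Legal: no assignment then satisfies all the clues, so Lior ∈ Legal.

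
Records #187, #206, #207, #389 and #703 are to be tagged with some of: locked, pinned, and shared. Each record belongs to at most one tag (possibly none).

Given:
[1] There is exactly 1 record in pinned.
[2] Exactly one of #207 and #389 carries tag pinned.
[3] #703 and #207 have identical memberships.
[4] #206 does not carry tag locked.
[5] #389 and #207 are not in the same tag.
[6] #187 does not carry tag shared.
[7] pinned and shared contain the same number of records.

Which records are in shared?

From (4): #206 ∉ locked.
From (6): #187 ∉ shared.
Suppose #206 ∉ shared: no assignment then satisfies all the clues, so #206 ∈ shared.

shared = {#206}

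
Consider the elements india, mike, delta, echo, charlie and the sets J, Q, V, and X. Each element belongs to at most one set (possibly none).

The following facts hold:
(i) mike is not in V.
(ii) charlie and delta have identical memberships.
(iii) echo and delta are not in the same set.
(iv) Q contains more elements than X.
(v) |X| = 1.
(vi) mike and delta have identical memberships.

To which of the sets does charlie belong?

charlie: Q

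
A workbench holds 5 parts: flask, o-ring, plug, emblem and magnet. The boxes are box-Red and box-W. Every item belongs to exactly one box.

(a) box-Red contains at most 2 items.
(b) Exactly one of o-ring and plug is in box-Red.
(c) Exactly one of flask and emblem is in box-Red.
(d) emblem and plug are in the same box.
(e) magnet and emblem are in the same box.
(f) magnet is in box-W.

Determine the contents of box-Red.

From (f): magnet ∈ box-W.
(e): emblem matches magnet: emblem ∉ box-Red.
(e): emblem matches magnet: emblem ∈ box-W.
(c) (exactly one): flask ∈ box-Red.
(d): plug matches emblem: plug ∉ box-Red.
(d): plug matches emblem: plug ∈ box-W.
(b) (exactly one): o-ring ∈ box-Red.

box-Red = {flask, o-ring}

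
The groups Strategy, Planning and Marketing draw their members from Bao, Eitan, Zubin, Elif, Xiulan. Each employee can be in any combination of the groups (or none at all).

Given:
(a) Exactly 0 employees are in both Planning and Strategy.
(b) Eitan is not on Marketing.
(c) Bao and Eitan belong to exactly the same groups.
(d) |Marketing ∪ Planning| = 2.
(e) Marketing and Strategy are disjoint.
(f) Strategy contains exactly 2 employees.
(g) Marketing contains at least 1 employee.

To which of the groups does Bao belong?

Bao: Strategy

From (b): Eitan ∉ Marketing.
(c): Bao matches Eitan: Bao ∉ Marketing.
Suppose Bao ∉ Strategy: no assignment then satisfies all the clues, so Bao ∈ Strategy.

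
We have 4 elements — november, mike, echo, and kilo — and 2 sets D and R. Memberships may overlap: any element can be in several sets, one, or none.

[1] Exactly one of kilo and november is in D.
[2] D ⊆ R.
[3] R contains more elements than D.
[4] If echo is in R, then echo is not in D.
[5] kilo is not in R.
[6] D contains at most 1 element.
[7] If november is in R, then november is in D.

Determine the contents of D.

From (5): kilo ∉ R.
(2) contrapositive: kilo ∉ D.
(1) (exactly one): november ∈ D.
(2) with november ∈ D: november ∈ R.
(6): D already has 1, so the rest are out.

D = {november}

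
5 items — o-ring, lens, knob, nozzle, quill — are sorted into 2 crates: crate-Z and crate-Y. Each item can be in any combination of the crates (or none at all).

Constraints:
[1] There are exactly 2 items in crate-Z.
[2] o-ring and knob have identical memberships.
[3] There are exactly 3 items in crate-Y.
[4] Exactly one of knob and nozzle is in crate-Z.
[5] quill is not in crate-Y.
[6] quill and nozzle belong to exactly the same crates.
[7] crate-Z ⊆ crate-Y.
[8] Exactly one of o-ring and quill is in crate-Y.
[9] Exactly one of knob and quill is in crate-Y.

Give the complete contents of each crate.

From (5): quill ∉ crate-Y.
(6): nozzle matches quill: nozzle ∉ crate-Y.
(7) contrapositive: nozzle ∉ crate-Z.
(7) contrapositive: quill ∉ crate-Z.
(8) (exactly one): o-ring ∈ crate-Y.
(9) (exactly one): knob ∈ crate-Y.
(3): only 3 candidates remain for crate-Y, so all are in.
(4) (exactly one): knob ∈ crate-Z.
(2): o-ring matches knob: o-ring ∈ crate-Z.
(1): crate-Z already has 2, so the rest are out.

crate-Z = {knob, o-ring}; crate-Y = {knob, lens, o-ring}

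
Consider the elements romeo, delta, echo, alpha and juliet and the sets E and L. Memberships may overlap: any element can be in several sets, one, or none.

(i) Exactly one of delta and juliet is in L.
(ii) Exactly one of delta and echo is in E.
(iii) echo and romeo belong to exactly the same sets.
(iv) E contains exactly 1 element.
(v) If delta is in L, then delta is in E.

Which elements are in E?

E = {delta}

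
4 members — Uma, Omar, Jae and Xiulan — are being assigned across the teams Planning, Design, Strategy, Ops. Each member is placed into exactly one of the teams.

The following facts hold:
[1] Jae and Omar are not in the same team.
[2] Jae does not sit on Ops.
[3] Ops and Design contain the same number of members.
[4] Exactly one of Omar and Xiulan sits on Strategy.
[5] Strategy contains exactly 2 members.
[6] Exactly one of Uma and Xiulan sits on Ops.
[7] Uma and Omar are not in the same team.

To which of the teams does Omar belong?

Omar: Design

From (2): Jae ∉ Ops.
Suppose Omar ∈ Planning: no assignment then satisfies all the clues, so Omar ∉ Planning.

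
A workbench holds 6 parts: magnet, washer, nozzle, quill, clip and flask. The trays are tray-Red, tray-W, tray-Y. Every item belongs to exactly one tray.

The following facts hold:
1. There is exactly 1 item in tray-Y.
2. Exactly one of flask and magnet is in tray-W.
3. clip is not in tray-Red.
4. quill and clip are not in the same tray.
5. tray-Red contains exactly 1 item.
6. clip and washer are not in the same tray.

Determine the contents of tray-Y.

tray-Y = {clip}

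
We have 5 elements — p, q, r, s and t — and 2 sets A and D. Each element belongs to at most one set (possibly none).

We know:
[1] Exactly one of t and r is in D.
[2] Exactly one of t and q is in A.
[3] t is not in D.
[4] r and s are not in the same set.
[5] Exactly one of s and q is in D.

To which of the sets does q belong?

q: D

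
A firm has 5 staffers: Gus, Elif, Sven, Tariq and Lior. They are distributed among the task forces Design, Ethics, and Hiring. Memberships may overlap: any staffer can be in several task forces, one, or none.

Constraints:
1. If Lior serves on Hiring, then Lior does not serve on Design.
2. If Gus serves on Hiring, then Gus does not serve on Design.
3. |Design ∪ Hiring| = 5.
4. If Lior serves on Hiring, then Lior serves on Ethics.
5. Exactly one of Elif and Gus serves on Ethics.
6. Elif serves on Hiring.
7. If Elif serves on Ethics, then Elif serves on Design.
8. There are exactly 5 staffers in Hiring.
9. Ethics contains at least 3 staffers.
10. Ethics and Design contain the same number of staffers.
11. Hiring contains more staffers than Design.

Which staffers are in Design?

Design = {Elif, Sven, Tariq}

From (6): Elif ∈ Hiring.
(8): only 5 candidates remain for Hiring, so all are in.
(1): Lior ∉ Design.
(2): Gus ∉ Design.
(4): Lior ∈ Ethics.
Suppose Elif ∉ Design: no assignment then satisfies all the clues, so Elif ∈ Design.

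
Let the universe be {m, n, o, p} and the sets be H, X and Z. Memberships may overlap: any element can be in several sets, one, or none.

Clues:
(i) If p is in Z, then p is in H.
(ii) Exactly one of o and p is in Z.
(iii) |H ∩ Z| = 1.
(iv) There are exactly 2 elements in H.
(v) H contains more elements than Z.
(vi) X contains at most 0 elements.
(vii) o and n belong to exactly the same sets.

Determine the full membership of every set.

H = {m, p}; X = {}; Z = {p}

(vi): X already has 0, so the rest are out.
Suppose m ∉ H: no assignment then satisfies all the clues, so m ∈ H.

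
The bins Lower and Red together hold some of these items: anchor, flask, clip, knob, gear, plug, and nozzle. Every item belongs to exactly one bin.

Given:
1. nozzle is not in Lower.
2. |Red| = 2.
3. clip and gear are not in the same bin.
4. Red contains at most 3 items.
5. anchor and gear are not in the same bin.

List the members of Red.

Red = {gear, nozzle}

From (1): nozzle ∉ Lower.
Only one bin left: nozzle ∈ Red.
Suppose anchor ∈ Red: no assignment then satisfies all the clues, so anchor ∉ Red.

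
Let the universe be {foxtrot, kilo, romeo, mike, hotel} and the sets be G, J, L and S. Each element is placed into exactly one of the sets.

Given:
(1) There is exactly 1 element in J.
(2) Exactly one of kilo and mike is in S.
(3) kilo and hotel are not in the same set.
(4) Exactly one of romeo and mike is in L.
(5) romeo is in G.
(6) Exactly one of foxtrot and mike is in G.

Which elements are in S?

From (5): romeo ∈ G.
(4) (exactly one): mike ∈ L.
(6) (exactly one): foxtrot ∈ G.
(2) (exactly one): kilo ∈ S.
(3): hotel ∉ S.
(1): only 1 candidates remain for J, so all are in.

S = {kilo}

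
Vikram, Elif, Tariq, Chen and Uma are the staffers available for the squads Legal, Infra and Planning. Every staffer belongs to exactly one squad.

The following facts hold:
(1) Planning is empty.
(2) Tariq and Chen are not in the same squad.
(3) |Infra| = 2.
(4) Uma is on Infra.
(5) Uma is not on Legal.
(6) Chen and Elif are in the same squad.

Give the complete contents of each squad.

Legal = {Chen, Elif, Vikram}; Infra = {Tariq, Uma}; Planning = {}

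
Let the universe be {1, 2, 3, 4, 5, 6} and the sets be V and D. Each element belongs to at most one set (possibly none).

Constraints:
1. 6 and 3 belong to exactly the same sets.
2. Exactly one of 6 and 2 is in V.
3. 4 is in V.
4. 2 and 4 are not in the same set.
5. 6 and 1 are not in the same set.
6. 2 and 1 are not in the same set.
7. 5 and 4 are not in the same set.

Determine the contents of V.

From (3): 4 ∈ V.
(4): 2 ∉ V.
(7): 5 ∉ V.
(2) (exactly one): 6 ∈ V.
(5): 1 ∉ V.
(1): 3 matches 6: 3 ∈ V.

V = {3, 4, 6}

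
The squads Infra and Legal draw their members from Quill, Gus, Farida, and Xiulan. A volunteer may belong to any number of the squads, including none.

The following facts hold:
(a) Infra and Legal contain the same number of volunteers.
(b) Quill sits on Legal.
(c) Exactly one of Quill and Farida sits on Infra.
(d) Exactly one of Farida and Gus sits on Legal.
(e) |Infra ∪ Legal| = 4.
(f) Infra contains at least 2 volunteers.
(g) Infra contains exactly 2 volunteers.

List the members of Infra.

Infra = {Farida, Xiulan}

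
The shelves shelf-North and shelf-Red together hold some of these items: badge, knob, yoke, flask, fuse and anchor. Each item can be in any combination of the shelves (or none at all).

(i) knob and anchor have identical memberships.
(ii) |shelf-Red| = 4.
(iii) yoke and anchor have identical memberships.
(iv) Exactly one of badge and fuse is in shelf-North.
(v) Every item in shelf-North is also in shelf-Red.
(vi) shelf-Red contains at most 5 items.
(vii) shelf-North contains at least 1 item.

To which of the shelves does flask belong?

flask: none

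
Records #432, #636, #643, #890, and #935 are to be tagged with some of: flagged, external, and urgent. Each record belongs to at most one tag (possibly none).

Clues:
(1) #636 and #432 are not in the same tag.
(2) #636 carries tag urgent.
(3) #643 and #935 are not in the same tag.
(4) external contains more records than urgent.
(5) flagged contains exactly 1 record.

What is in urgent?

From (2): #636 ∈ urgent.
(1): #432 ∉ urgent.
Suppose #643 ∈ urgent: no assignment then satisfies all the clues, so #643 ∉ urgent.

urgent = {#636}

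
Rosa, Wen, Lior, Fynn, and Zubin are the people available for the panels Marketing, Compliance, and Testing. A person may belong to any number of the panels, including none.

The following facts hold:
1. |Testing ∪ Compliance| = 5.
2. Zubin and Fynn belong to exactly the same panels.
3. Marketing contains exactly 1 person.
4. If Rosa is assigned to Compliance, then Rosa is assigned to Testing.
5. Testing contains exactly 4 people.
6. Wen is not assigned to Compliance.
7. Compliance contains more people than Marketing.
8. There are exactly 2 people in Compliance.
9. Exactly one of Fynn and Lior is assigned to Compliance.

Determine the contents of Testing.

Testing = {Fynn, Rosa, Wen, Zubin}

From (6): Wen ∉ Compliance.
Suppose Rosa ∉ Testing: no assignment then satisfies all the clues, so Rosa ∈ Testing.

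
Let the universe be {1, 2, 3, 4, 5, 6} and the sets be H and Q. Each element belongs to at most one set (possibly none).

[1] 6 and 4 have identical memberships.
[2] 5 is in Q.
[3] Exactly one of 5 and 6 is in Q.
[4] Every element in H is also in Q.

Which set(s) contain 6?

6: none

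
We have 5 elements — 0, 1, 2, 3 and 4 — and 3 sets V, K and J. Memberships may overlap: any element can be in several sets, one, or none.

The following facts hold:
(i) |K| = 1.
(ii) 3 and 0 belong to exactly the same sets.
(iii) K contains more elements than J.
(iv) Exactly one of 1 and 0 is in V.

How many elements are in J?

0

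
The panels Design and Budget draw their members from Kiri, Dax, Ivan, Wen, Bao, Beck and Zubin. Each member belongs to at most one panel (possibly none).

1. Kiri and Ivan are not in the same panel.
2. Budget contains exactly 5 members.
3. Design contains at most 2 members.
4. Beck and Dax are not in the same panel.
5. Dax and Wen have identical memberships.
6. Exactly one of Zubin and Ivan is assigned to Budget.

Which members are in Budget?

Budget = {Bao, Dax, Kiri, Wen, Zubin}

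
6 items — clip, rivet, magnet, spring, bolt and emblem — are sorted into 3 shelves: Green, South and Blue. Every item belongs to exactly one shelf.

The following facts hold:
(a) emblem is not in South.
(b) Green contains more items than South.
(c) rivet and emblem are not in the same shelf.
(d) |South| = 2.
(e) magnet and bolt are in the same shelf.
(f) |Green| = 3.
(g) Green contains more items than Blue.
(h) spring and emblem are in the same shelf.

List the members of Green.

From (a): emblem ∉ South.
(h): spring matches emblem: spring ∉ South.
Suppose clip ∉ Green: no assignment then satisfies all the clues, so clip ∈ Green.

Green = {clip, emblem, spring}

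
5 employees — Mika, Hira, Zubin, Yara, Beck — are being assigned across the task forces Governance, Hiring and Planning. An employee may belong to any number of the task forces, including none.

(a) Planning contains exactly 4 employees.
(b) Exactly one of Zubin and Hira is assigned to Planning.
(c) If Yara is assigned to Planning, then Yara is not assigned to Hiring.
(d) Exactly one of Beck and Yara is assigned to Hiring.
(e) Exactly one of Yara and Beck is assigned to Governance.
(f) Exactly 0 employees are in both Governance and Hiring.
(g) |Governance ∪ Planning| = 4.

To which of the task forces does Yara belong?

Yara: Governance, Planning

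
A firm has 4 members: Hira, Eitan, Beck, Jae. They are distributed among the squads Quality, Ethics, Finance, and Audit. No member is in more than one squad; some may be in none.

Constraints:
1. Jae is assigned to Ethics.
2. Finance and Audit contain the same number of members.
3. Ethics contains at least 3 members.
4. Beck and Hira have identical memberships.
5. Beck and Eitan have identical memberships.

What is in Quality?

Quality = {}

From (1): Jae ∈ Ethics.
Suppose Hira ∈ Quality: no assignment then satisfies all the clues, so Hira ∉ Quality.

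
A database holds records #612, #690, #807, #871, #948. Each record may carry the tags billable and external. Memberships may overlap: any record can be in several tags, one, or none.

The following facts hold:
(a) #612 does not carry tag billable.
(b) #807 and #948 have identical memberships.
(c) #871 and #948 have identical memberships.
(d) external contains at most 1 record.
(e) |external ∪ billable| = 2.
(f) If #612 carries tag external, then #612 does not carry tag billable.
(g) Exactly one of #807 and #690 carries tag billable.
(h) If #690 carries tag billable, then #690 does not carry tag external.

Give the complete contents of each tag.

billable = {#690}; external = {#612}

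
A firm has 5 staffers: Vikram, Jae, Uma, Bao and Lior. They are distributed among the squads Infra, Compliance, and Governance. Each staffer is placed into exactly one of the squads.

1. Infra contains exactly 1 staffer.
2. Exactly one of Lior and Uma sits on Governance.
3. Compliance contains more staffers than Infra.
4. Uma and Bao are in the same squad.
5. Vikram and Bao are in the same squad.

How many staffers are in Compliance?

3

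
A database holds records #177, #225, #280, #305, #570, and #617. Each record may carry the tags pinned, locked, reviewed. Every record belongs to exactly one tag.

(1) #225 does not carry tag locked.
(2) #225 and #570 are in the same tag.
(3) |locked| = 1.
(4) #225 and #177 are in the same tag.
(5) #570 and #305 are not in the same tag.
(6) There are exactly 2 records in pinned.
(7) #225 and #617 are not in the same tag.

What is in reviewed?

reviewed = {#177, #225, #570}

From (1): #225 ∉ locked.
(2): #570 matches #225: #570 ∉ locked.
(4): #177 matches #225: #177 ∉ locked.
Suppose #177 ∉ reviewed: no assignment then satisfies all the clues, so #177 ∈ reviewed.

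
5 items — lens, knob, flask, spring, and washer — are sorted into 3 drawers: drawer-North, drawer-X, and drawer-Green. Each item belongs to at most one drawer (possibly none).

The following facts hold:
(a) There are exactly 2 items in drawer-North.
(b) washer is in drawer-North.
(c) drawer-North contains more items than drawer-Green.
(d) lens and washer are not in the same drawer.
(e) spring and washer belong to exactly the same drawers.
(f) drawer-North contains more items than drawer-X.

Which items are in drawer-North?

drawer-North = {spring, washer}

From (b): washer ∈ drawer-North.
(d): lens ∉ drawer-North.
(e): spring matches washer: spring ∈ drawer-North.
(a): drawer-North already has 2, so the rest are out.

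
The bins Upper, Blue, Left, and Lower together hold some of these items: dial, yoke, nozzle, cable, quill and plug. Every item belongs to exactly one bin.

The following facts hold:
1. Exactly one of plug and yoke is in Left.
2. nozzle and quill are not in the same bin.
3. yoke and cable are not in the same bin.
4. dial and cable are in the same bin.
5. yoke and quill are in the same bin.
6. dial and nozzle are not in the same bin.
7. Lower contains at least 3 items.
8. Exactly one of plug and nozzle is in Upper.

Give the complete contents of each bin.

Upper = {nozzle}; Blue = {}; Left = {quill, yoke}; Lower = {cable, dial, plug}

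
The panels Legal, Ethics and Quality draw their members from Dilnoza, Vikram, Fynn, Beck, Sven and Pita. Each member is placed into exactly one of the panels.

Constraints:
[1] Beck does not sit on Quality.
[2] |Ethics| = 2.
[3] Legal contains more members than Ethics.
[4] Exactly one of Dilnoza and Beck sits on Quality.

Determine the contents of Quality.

Quality = {Dilnoza}

From (1): Beck ∉ Quality.
(4) (exactly one): Dilnoza ∈ Quality.
Suppose Vikram ∈ Quality: no assignment then satisfies all the clues, so Vikram ∉ Quality.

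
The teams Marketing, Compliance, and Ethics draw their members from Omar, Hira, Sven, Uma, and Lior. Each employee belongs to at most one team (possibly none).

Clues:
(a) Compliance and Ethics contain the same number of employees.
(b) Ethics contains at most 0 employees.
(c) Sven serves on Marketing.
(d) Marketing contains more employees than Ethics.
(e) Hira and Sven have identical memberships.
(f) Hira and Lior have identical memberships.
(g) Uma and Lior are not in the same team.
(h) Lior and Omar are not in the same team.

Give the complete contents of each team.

Marketing = {Hira, Lior, Sven}; Compliance = {}; Ethics = {}

From (c): Sven ∈ Marketing.
(b): Ethics already has 0, so the rest are out.
(e): Hira matches Sven: Hira ∈ Marketing.
(f): Lior matches Hira: Lior ∈ Marketing.
(g): Uma ∉ Marketing.
(h): Omar ∉ Marketing.
Suppose Omar ∈ Compliance: no assignment then satisfies all the clues, so Omar ∉ Compliance.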